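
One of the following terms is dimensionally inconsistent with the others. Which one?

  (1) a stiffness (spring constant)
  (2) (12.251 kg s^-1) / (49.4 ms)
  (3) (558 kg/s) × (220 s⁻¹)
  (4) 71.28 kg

(4)

Dimensions:
  (1) [stiffness (spring constant)] = kg·s⁻²
  (2) [kg·s⁻¹] / [s] = kg·s⁻²
  (3) [kg·s⁻¹] · [s⁻¹] = kg·s⁻²
  (4) kg
All reduce to kg·s⁻² except (4), which is kg.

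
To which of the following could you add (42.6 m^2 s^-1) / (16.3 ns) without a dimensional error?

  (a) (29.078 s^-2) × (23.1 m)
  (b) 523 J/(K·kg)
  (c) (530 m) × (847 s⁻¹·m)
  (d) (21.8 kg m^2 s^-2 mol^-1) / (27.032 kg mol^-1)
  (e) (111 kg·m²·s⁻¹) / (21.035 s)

(d)

Reference: [m²·s⁻¹] / [s] = m²·s⁻².
Each option:
  (a) [s⁻²] · [m] = m·s⁻²
  (b) J·kg⁻¹·K⁻¹ = N·m·kg⁻¹·K⁻¹ = m²·s⁻²·K⁻¹
  (c) [m] · [m·s⁻¹] = m²·s⁻¹
  (d) [kg·m²·s⁻²·mol⁻¹] / [kg·mol⁻¹] = m²·s⁻²  ← same
  (e) [kg·m²·s⁻¹] / [s] = kg·m²·s⁻²
Only (d) matches m²·s⁻².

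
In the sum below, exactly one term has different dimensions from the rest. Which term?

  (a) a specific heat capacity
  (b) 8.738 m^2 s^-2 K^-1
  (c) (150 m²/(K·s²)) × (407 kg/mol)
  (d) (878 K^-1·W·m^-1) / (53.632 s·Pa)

In SI base units:
  (a) [specific heat capacity] = m²·s⁻²·K⁻¹
  (b) m²·s⁻²·K⁻¹
  (c) [m²·s⁻²·K⁻¹] · [kg·mol⁻¹] = kg·m²·s⁻²·K⁻¹·mol⁻¹
  (d) [kg·m·s⁻³·K⁻¹] / [kg·m⁻¹·s⁻¹] = m²·s⁻²·K⁻¹
All reduce to m²·s⁻²·K⁻¹ except (c), which is kg·m²·s⁻²·K⁻¹·mol⁻¹.

(c)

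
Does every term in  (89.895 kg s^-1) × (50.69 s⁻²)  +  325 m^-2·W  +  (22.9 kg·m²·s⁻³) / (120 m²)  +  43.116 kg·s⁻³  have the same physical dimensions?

Yes

Reduce each to base SI dimensions:
  (89.895 kg s^-1) × (50.69 s⁻²):  [kg·s⁻¹] · [s⁻²] = kg·s⁻³
  325 m^-2·W:  W·m⁻² = J·s⁻¹·m⁻² = kg·s⁻³
  (22.9 kg·m²·s⁻³) / (120 m²):  [kg·m²·s⁻³] / [m²] = kg·s⁻³
  43.116 kg·s⁻³:  kg·s⁻³
Every term reduces to kg·s⁻³.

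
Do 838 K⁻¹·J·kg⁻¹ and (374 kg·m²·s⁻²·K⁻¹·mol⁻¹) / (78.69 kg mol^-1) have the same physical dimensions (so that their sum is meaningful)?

Dimensions:
  838 K⁻¹·J·kg⁻¹:  J·kg⁻¹·K⁻¹ = N·m·kg⁻¹·K⁻¹ = m²·s⁻²·K⁻¹
  (374 kg·m²·s⁻²·K⁻¹·mol⁻¹) / (78.69 kg mol^-1):  [kg·m²·s⁻²·K⁻¹·mol⁻¹] / [kg·mol⁻¹] = m²·s⁻²·K⁻¹
Both are m²·s⁻²·K⁻¹, so they have the same dimensions and can be added.

Yes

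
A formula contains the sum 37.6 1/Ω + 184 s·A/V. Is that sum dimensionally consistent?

No

Expand each in SI base units:
  37.6 1/Ω:  Ω⁻¹ = (V·A⁻¹)⁻¹ = kg⁻¹·m⁻²·s³·A²
  184 s·A/V:  A·s·V⁻¹ = A·s·(J·C⁻¹)⁻¹ = kg⁻¹·m⁻²·s⁴·A²
kg⁻¹·m⁻²·s³·A² ≠ kg⁻¹·m⁻²·s⁴·A², so they cannot be added.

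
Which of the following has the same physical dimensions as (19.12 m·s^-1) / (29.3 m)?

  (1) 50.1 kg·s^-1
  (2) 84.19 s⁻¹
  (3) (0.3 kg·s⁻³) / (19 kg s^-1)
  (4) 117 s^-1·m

Reference: [m·s⁻¹] / [m] = s⁻¹.
Each option:
  (1) kg·s⁻¹
  (2) s⁻¹  ← same
  (3) [kg·s⁻³] / [kg·s⁻¹] = s⁻²
  (4) m·s⁻¹
Only (2) matches s⁻¹.

(2)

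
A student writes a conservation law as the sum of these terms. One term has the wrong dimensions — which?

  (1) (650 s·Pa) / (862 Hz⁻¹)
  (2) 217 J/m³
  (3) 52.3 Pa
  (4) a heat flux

Expand each in SI base units:
  (1) [kg·m⁻¹·s⁻¹] / [s] = kg·m⁻¹·s⁻²
  (2) J·m⁻³ = N·m·m⁻³ = kg·m⁻¹·s⁻²
  (3) Pa = N·m⁻² = kg·m⁻¹·s⁻²
  (4) [heat flux] = kg·s⁻³
All reduce to kg·m⁻¹·s⁻² except (4), which is kg·s⁻³.

(4)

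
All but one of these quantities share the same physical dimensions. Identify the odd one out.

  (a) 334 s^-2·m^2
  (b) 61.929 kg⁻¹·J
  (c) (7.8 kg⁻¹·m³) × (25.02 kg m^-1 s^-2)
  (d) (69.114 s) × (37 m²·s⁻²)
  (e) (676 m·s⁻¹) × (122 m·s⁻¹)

In SI base units:
  (a) m²·s⁻²
  (b) J·kg⁻¹ = N·m·kg⁻¹ = m²·s⁻²
  (c) [kg⁻¹·m³] · [kg·m⁻¹·s⁻²] = m²·s⁻²
  (d) [s] · [m²·s⁻²] = m²·s⁻¹
  (e) [m·s⁻¹] · [m·s⁻¹] = m²·s⁻²
All reduce to m²·s⁻² except (d), which is m²·s⁻¹.

(d)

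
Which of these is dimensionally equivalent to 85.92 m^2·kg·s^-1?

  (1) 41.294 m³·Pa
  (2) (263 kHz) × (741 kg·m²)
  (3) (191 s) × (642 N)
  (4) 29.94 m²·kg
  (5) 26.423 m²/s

Reference: kg·m²·s⁻¹.
Each option:
  (1) Pa·m³ = N·m⁻²·m³ = kg·m²·s⁻²
  (2) [s⁻¹] · [kg·m²] = kg·m²·s⁻¹  ← same
  (3) [s] · [kg·m·s⁻²] = kg·m·s⁻¹
  (4) kg·m²
  (5) m²·s⁻¹
Only (2) matches kg·m²·s⁻¹.

(2)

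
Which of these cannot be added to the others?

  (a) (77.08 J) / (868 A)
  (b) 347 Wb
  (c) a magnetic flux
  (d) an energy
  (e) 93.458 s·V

Expand each in SI base units:
  (a) [kg·m²·s⁻²] / [A] = kg·m²·s⁻²·A⁻¹
  (b) Wb = V·s = kg·m²·s⁻²·A⁻¹
  (c) [magnetic flux] = kg·m²·s⁻²·A⁻¹
  (d) [energy] = kg·m²·s⁻²
  (e) V·s = J·C⁻¹·s = kg·m²·s⁻²·A⁻¹
All reduce to kg·m²·s⁻²·A⁻¹ except (d), which is kg·m²·s⁻².

(d)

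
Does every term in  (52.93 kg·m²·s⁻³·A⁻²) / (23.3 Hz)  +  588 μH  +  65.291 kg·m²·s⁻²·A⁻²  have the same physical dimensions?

Reduce each to base SI dimensions:
  (52.93 kg·m²·s⁻³·A⁻²) / (23.3 Hz):  [kg·m²·s⁻³·A⁻²] / [s⁻¹] = kg·m²·s⁻²·A⁻²
  588 μH:  H = V·s·A⁻¹ = kg·m²·s⁻²·A⁻²
  65.291 kg·m²·s⁻²·A⁻²:  kg·m²·s⁻²·A⁻²
Every term reduces to kg·m²·s⁻²·A⁻².

Yes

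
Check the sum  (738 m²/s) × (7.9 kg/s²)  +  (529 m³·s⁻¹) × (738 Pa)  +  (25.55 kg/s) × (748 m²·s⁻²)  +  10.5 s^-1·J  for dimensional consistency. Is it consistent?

In SI base units:
  (738 m²/s) × (7.9 kg/s²):  [m²·s⁻¹] · [kg·s⁻²] = kg·m²·s⁻³
  (529 m³·s⁻¹) × (738 Pa):  [m³·s⁻¹] · [kg·m⁻¹·s⁻²] = kg·m²·s⁻³
  (25.55 kg/s) × (748 m²·s⁻²):  [kg·s⁻¹] · [m²·s⁻²] = kg·m²·s⁻³
  10.5 s^-1·J:  J·s⁻¹ = N·m·s⁻¹ = kg·m²·s⁻³
Every term reduces to kg·m²·s⁻³.

Yes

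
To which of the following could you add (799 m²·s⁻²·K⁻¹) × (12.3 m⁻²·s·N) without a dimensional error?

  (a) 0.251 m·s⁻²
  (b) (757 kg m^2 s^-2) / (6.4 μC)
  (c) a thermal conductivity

(c)

Reference: [m²·s⁻²·K⁻¹] · [kg·m⁻¹·s⁻¹] = kg·m·s⁻³·K⁻¹.
Each option:
  (a) m·s⁻²
  (b) [kg·m²·s⁻²] / [s·A] = kg·m²·s⁻³·A⁻¹
  (c) [thermal conductivity] = kg·m·s⁻³·K⁻¹  ← same
Only (c) matches kg·m·s⁻³·K⁻¹.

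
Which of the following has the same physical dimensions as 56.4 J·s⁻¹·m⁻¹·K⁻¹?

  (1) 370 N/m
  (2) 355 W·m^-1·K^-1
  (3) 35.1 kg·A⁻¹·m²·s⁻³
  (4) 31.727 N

Reference: J·s⁻¹·m⁻¹·K⁻¹ = N·m·s⁻¹·m⁻¹·K⁻¹ = kg·m·s⁻³·K⁻¹.
Each option:
  (1) N·m⁻¹ = kg·m·s⁻²·m⁻¹ = kg·s⁻²
  (2) W·m⁻¹·K⁻¹ = J·s⁻¹·m⁻¹·K⁻¹ = kg·m·s⁻³·K⁻¹  ← same
  (3) kg·m²·s⁻³·A⁻¹
  (4) N = kg·m·s⁻²
Only (2) matches kg·m·s⁻³·K⁻¹.

(2)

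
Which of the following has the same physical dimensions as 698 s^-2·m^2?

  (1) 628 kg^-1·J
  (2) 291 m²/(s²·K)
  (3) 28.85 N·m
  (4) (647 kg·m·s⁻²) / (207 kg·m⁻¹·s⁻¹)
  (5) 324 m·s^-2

Reference: m²·s⁻².
Each option:
  (1) J·kg⁻¹ = N·m·kg⁻¹ = m²·s⁻²  ← same
  (2) m²·s⁻²·K⁻¹
  (3) N·m = kg·m·s⁻²·m = kg·m²·s⁻²
  (4) [kg·m·s⁻²] / [kg·m⁻¹·s⁻¹] = m²·s⁻¹
  (5) m·s⁻²
Only (1) matches m²·s⁻².

(1)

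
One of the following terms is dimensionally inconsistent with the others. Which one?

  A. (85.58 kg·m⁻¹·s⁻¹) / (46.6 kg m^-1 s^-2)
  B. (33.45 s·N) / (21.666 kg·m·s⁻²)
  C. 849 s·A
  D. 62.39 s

Work out the base dimensions of each:
  A. [kg·m⁻¹·s⁻¹] / [kg·m⁻¹·s⁻²] = s
  B. [kg·m·s⁻¹] / [kg·m·s⁻²] = s
  C. A·s = s·A
  D. s
All reduce to s except C., which is s·A.

C.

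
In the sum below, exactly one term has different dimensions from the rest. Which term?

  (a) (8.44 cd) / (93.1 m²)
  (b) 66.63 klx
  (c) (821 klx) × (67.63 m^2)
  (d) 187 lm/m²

Dimensions:
  (a) [cd] / [m²] = m⁻²·cd
  (b) lx = lm·m⁻² = m⁻²·cd
  (c) [m⁻²·cd] · [m²] = cd
  (d) lm·m⁻² = cd·m⁻² = m⁻²·cd
All reduce to m⁻²·cd except (c), which is cd.

(c)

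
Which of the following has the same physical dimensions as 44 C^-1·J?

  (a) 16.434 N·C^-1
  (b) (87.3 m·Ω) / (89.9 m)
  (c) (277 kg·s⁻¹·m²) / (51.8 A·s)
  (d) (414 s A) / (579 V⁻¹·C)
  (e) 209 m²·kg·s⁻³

(d)

Reference: J·C⁻¹ = N·m·(s·A)⁻¹ = kg·m²·s⁻³·A⁻¹.
Each option:
  (a) N·C⁻¹ = kg·m·s⁻²·(s·A)⁻¹ = kg·m·s⁻³·A⁻¹
  (b) [kg·m³·s⁻³·A⁻²] / [m] = kg·m²·s⁻³·A⁻²
  (c) [kg·m²·s⁻¹] / [s·A] = kg·m²·s⁻²·A⁻¹
  (d) [s·A] / [kg⁻¹·m⁻²·s⁴·A²] = kg·m²·s⁻³·A⁻¹  ← same
  (e) kg·m²·s⁻³
Only (d) matches kg·m²·s⁻³·A⁻¹.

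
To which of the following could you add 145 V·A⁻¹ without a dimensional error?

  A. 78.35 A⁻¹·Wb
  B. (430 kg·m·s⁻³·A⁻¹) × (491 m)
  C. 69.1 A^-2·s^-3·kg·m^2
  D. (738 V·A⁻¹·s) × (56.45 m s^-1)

Reference: V·A⁻¹ = J·C⁻¹·A⁻¹ = kg·m²·s⁻³·A⁻².
Each option:
  A. Wb·A⁻¹ = V·s·A⁻¹ = kg·m²·s⁻²·A⁻²
  B. [kg·m·s⁻³·A⁻¹] · [m] = kg·m²·s⁻³·A⁻¹
  C. kg·m²·s⁻³·A⁻²  ← same
  D. [kg·m²·s⁻²·A⁻²] · [m·s⁻¹] = kg·m³·s⁻³·A⁻²
Only C. matches kg·m²·s⁻³·A⁻².

C.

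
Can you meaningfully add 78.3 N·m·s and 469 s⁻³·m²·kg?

Work out the base dimensions of each:
  78.3 N·m·s:  N·m·s = kg·m·s⁻²·m·s = kg·m²·s⁻¹
  469 s⁻³·m²·kg:  kg·m²·s⁻³
kg·m²·s⁻¹ ≠ kg·m²·s⁻³, so they cannot be added.

No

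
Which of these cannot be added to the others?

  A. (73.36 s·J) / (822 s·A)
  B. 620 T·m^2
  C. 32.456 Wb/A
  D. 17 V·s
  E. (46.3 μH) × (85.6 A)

C.

Expand each in SI base units:
  A. [kg·m²·s⁻¹] / [s·A] = kg·m²·s⁻²·A⁻¹
  B. T·m² = Wb·m⁻²·m² = kg·m²·s⁻²·A⁻¹
  C. Wb·A⁻¹ = V·s·A⁻¹ = kg·m²·s⁻²·A⁻²
  D. V·s = J·C⁻¹·s = kg·m²·s⁻²·A⁻¹
  E. [kg·m²·s⁻²·A⁻²] · [A] = kg·m²·s⁻²·A⁻¹
All reduce to kg·m²·s⁻²·A⁻¹ except C., which is kg·m²·s⁻²·A⁻².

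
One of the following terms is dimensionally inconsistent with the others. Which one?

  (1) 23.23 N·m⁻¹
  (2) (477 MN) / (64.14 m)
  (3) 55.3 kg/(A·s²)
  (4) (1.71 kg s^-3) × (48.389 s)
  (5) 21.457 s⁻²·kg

In SI base units:
  (1) N·m⁻¹ = kg·m·s⁻²·m⁻¹ = kg·s⁻²
  (2) [kg·m·s⁻²] / [m] = kg·s⁻²
  (3) kg·s⁻²·A⁻¹
  (4) [kg·s⁻³] · [s] = kg·s⁻²
  (5) kg·s⁻²
All reduce to kg·s⁻² except (3), which is kg·s⁻²·A⁻¹.

(3)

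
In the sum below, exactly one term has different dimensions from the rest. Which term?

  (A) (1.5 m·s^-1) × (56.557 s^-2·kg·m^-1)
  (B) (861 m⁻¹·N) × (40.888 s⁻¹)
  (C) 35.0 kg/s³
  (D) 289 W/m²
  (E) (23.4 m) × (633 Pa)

(E)

Reduce each to base SI dimensions:
  (A) [m·s⁻¹] · [kg·m⁻¹·s⁻²] = kg·s⁻³
  (B) [kg·s⁻²] · [s⁻¹] = kg·s⁻³
  (C) kg·s⁻³
  (D) W·m⁻² = J·s⁻¹·m⁻² = kg·s⁻³
  (E) [m] · [kg·m⁻¹·s⁻²] = kg·s⁻²
All reduce to kg·s⁻³ except (E), which is kg·s⁻².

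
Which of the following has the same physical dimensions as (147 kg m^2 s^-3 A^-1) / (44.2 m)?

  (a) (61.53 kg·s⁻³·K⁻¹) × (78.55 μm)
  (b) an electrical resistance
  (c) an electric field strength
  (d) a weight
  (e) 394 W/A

(c)

Reference: [kg·m²·s⁻³·A⁻¹] / [m] = kg·m·s⁻³·A⁻¹.
Each option:
  (a) [kg·s⁻³·K⁻¹] · [m] = kg·m·s⁻³·K⁻¹
  (b) [electrical resistance] = kg·m²·s⁻³·A⁻²
  (c) [electric field strength] = kg·m·s⁻³·A⁻¹  ← same
  (d) [weight] = kg·m·s⁻²
  (e) W·A⁻¹ = J·s⁻¹·A⁻¹ = kg·m²·s⁻³·A⁻¹
Only (c) matches kg·m·s⁻³·A⁻¹.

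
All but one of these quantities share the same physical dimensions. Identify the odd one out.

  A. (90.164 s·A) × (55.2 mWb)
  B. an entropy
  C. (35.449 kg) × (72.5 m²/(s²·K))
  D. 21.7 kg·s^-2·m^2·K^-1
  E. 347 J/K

A.

Reduce each to base SI dimensions:
  A. [s·A] · [kg·m²·s⁻²·A⁻¹] = kg·m²·s⁻¹
  B. [entropy] = kg·m²·s⁻²·K⁻¹
  C. [kg] · [m²·s⁻²·K⁻¹] = kg·m²·s⁻²·K⁻¹
  D. kg·m²·s⁻²·K⁻¹
  E. J·K⁻¹ = N·m·K⁻¹ = kg·m²·s⁻²·K⁻¹
All reduce to kg·m²·s⁻²·K⁻¹ except A., which is kg·m²·s⁻¹.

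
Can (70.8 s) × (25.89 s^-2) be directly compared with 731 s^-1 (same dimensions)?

Yes

Work out the base dimensions of each:
  (70.8 s) × (25.89 s^-2):  [s] · [s⁻²] = s⁻¹
  731 s^-1:  s⁻¹
Both are s⁻¹, so they have the same dimensions and can be added.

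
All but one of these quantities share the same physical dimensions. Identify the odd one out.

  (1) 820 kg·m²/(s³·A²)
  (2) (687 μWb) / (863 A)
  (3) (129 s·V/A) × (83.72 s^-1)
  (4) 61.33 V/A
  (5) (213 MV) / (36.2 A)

Work out the base dimensions of each:
  (1) kg·m²·s⁻³·A⁻²
  (2) [kg·m²·s⁻²·A⁻¹] / [A] = kg·m²·s⁻²·A⁻²
  (3) [kg·m²·s⁻²·A⁻²] · [s⁻¹] = kg·m²·s⁻³·A⁻²
  (4) V·A⁻¹ = J·C⁻¹·A⁻¹ = kg·m²·s⁻³·A⁻²
  (5) [kg·m²·s⁻³·A⁻¹] / [A] = kg·m²·s⁻³·A⁻²
All reduce to kg·m²·s⁻³·A⁻² except (2), which is kg·m²·s⁻²·A⁻².

(2)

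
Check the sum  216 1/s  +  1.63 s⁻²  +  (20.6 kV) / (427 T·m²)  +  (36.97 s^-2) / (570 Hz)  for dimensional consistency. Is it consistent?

In SI base units:
  216 1/s:  s⁻¹
  1.63 s⁻²:  s⁻²
  (20.6 kV) / (427 T·m²):  [kg·m²·s⁻³·A⁻¹] / [kg·m²·s⁻²·A⁻¹] = s⁻¹
  (36.97 s^-2) / (570 Hz):  [s⁻²] / [s⁻¹] = s⁻¹
The terms do not share a single dimension (s⁻² vs s⁻¹).

No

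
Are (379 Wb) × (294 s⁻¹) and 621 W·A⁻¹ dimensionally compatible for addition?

Work out the base dimensions of each:
  (379 Wb) × (294 s⁻¹):  [kg·m²·s⁻²·A⁻¹] · [s⁻¹] = kg·m²·s⁻³·A⁻¹
  621 W·A⁻¹:  W·A⁻¹ = J·s⁻¹·A⁻¹ = kg·m²·s⁻³·A⁻¹
Both are kg·m²·s⁻³·A⁻¹, so they have the same dimensions and can be added.

Yes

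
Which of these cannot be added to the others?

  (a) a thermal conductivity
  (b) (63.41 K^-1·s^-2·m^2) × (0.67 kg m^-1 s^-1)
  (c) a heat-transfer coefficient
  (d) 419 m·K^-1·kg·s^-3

(c)

Work out the base dimensions of each:
  (a) [thermal conductivity] = kg·m·s⁻³·K⁻¹
  (b) [m²·s⁻²·K⁻¹] · [kg·m⁻¹·s⁻¹] = kg·m·s⁻³·K⁻¹
  (c) [heat-transfer coefficient] = kg·s⁻³·K⁻¹
  (d) kg·m·s⁻³·K⁻¹
All reduce to kg·m·s⁻³·K⁻¹ except (c), which is kg·s⁻³·K⁻¹.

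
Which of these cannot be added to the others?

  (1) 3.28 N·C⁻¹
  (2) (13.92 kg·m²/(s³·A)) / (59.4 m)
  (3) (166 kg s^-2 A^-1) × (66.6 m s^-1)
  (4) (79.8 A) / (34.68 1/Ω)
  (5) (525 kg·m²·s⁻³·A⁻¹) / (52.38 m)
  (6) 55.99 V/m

Expand each in SI base units:
  (1) N·C⁻¹ = kg·m·s⁻²·(s·A)⁻¹ = kg·m·s⁻³·A⁻¹
  (2) [kg·m²·s⁻³·A⁻¹] / [m] = kg·m·s⁻³·A⁻¹
  (3) [kg·s⁻²·A⁻¹] · [m·s⁻¹] = kg·m·s⁻³·A⁻¹
  (4) [A] / [kg⁻¹·m⁻²·s³·A²] = kg·m²·s⁻³·A⁻¹
  (5) [kg·m²·s⁻³·A⁻¹] / [m] = kg·m·s⁻³·A⁻¹
  (6) V·m⁻¹ = J·C⁻¹·m⁻¹ = kg·m·s⁻³·A⁻¹
All reduce to kg·m·s⁻³·A⁻¹ except (4), which is kg·m²·s⁻³·A⁻¹.

(4)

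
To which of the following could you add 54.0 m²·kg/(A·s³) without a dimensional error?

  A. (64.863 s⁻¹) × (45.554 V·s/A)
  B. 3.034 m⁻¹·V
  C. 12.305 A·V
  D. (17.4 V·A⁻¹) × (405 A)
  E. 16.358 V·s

D.

Reference: kg·m²·s⁻³·A⁻¹.
Each option:
  A. [s⁻¹] · [kg·m²·s⁻²·A⁻²] = kg·m²·s⁻³·A⁻²
  B. V·m⁻¹ = J·C⁻¹·m⁻¹ = kg·m·s⁻³·A⁻¹
  C. V·A = J·C⁻¹·A = kg·m²·s⁻³
  D. [kg·m²·s⁻³·A⁻²] · [A] = kg·m²·s⁻³·A⁻¹  ← same
  E. V·s = J·C⁻¹·s = kg·m²·s⁻²·A⁻¹
Only D. matches kg·m²·s⁻³·A⁻¹.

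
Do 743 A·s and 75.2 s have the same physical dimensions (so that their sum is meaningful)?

Reduce each to base SI dimensions:
  743 A·s:  A·s = s·A
  75.2 s:  s
s·A ≠ s, so they cannot be added.

No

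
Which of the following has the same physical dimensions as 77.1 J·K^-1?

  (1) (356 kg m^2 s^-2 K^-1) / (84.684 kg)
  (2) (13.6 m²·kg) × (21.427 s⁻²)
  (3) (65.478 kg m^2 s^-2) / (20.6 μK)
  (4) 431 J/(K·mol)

(3)

Reference: J·K⁻¹ = N·m·K⁻¹ = kg·m²·s⁻²·K⁻¹.
Each option:
  (1) [kg·m²·s⁻²·K⁻¹] / [kg] = m²·s⁻²·K⁻¹
  (2) [kg·m²] · [s⁻²] = kg·m²·s⁻²
  (3) [kg·m²·s⁻²] / [K] = kg·m²·s⁻²·K⁻¹  ← same
  (4) J·mol⁻¹·K⁻¹ = N·m·mol⁻¹·K⁻¹ = kg·m²·s⁻²·K⁻¹·mol⁻¹
Only (3) matches kg·m²·s⁻²·K⁻¹.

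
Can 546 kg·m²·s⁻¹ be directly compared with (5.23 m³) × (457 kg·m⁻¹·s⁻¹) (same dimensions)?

Yes

Reduce each to base SI dimensions:
  546 kg·m²·s⁻¹:  kg·m²·s⁻¹
  (5.23 m³) × (457 kg·m⁻¹·s⁻¹):  [m³] · [kg·m⁻¹·s⁻¹] = kg·m²·s⁻¹
Both are kg·m²·s⁻¹, so they have the same dimensions and can be added.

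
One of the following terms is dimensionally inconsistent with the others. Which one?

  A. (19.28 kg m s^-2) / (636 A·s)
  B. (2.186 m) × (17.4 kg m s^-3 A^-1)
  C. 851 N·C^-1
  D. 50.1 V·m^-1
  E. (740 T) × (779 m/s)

Reduce each to base SI dimensions:
  A. [kg·m·s⁻²] / [s·A] = kg·m·s⁻³·A⁻¹
  B. [m] · [kg·m·s⁻³·A⁻¹] = kg·m²·s⁻³·A⁻¹
  C. N·C⁻¹ = kg·m·s⁻²·(s·A)⁻¹ = kg·m·s⁻³·A⁻¹
  D. V·m⁻¹ = J·C⁻¹·m⁻¹ = kg·m·s⁻³·A⁻¹
  E. [kg·s⁻²·A⁻¹] · [m·s⁻¹] = kg·m·s⁻³·A⁻¹
All reduce to kg·m·s⁻³·A⁻¹ except B., which is kg·m²·s⁻³·A⁻¹.

B.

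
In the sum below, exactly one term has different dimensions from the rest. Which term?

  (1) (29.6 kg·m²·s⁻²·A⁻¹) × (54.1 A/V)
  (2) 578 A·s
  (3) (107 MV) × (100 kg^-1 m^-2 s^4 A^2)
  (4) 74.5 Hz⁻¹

Reduce each to base SI dimensions:
  (1) [kg·m²·s⁻²·A⁻¹] · [kg⁻¹·m⁻²·s³·A²] = s·A
  (2) A·s = s·A
  (3) [kg·m²·s⁻³·A⁻¹] · [kg⁻¹·m⁻²·s⁴·A²] = s·A
  (4) Hz⁻¹ = (s⁻¹)⁻¹ = s
All reduce to s·A except (4), which is s.

(4)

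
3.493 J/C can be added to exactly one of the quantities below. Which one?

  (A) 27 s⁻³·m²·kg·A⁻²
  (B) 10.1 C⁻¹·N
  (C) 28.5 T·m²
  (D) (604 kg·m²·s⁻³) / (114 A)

(D)

Reference: J·C⁻¹ = N·m·(s·A)⁻¹ = kg·m²·s⁻³·A⁻¹.
Each option:
  (A) kg·m²·s⁻³·A⁻²
  (B) N·C⁻¹ = kg·m·s⁻²·(s·A)⁻¹ = kg·m·s⁻³·A⁻¹
  (C) T·m² = Wb·m⁻²·m² = kg·m²·s⁻²·A⁻¹
  (D) [kg·m²·s⁻³] / [A] = kg·m²·s⁻³·A⁻¹  ← same
Only (D) matches kg·m²·s⁻³·A⁻¹.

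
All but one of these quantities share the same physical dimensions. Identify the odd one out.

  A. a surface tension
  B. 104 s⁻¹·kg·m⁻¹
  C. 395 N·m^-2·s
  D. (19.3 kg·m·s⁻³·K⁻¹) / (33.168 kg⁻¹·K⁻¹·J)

Dimensions:
  A. [surface tension] = kg·s⁻²
  B. kg·m⁻¹·s⁻¹
  C. N·s·m⁻² = kg·m·s⁻²·s·m⁻² = kg·m⁻¹·s⁻¹
  D. [kg·m·s⁻³·K⁻¹] / [m²·s⁻²·K⁻¹] = kg·m⁻¹·s⁻¹
All reduce to kg·m⁻¹·s⁻¹ except A., which is kg·s⁻².

A.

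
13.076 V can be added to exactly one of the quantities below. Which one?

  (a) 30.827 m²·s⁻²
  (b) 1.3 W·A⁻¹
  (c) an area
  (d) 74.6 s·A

(b)

Reference: V = J·C⁻¹ = kg·m²·s⁻³·A⁻¹.
Each option:
  (a) m²·s⁻²
  (b) W·A⁻¹ = J·s⁻¹·A⁻¹ = kg·m²·s⁻³·A⁻¹  ← same
  (c) [area] = m²
  (d) A·s = s·A
Only (b) matches kg·m²·s⁻³·A⁻¹.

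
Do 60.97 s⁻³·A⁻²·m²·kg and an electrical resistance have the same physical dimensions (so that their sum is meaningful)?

Yes

In SI base units:
  60.97 s⁻³·A⁻²·m²·kg:  kg·m²·s⁻³·A⁻²
  an electrical resistance:  [electrical resistance] = kg·m²·s⁻³·A⁻²
Both are kg·m²·s⁻³·A⁻², so they have the same dimensions and can be added.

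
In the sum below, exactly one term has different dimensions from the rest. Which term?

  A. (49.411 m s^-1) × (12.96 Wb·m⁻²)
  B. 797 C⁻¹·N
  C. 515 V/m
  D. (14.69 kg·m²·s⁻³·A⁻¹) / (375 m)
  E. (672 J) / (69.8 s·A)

E.

In SI base units:
  A. [m·s⁻¹] · [kg·s⁻²·A⁻¹] = kg·m·s⁻³·A⁻¹
  B. N·C⁻¹ = kg·m·s⁻²·(s·A)⁻¹ = kg·m·s⁻³·A⁻¹
  C. V·m⁻¹ = J·C⁻¹·m⁻¹ = kg·m·s⁻³·A⁻¹
  D. [kg·m²·s⁻³·A⁻¹] / [m] = kg·m·s⁻³·A⁻¹
  E. [kg·m²·s⁻²] / [s·A] = kg·m²·s⁻³·A⁻¹
All reduce to kg·m·s⁻³·A⁻¹ except E., which is kg·m²·s⁻³·A⁻¹.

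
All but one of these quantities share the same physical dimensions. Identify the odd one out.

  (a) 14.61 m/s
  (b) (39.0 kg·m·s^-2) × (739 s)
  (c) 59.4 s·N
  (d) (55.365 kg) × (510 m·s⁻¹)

(a)

Dimensions:
  (a) m·s⁻¹
  (b) [kg·m·s⁻²] · [s] = kg·m·s⁻¹
  (c) N·s = kg·m·s⁻²·s = kg·m·s⁻¹
  (d) [kg] · [m·s⁻¹] = kg·m·s⁻¹
All reduce to kg·m·s⁻¹ except (a), which is m·s⁻¹.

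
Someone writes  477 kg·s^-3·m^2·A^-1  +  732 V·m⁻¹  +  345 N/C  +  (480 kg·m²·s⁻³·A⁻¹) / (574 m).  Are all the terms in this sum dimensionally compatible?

No

Reduce each to base SI dimensions:
  477 kg·s^-3·m^2·A^-1:  kg·m²·s⁻³·A⁻¹
  732 V·m⁻¹:  V·m⁻¹ = J·C⁻¹·m⁻¹ = kg·m·s⁻³·A⁻¹
  345 N/C:  N·C⁻¹ = kg·m·s⁻²·(s·A)⁻¹ = kg·m·s⁻³·A⁻¹
  (480 kg·m²·s⁻³·A⁻¹) / (574 m):  [kg·m²·s⁻³·A⁻¹] / [m] = kg·m·s⁻³·A⁻¹
The terms do not share a single dimension (kg·m²·s⁻³·A⁻¹ vs kg·m·s⁻³·A⁻¹).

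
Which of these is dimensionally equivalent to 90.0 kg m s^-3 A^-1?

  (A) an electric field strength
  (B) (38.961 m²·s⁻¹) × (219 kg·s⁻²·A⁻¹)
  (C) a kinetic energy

(A)

Reference: kg·m·s⁻³·A⁻¹.
Each option:
  (A) [electric field strength] = kg·m·s⁻³·A⁻¹  ← same
  (B) [m²·s⁻¹] · [kg·s⁻²·A⁻¹] = kg·m²·s⁻³·A⁻¹
  (C) [kinetic energy] = kg·m²·s⁻²
Only (A) matches kg·m·s⁻³·A⁻¹.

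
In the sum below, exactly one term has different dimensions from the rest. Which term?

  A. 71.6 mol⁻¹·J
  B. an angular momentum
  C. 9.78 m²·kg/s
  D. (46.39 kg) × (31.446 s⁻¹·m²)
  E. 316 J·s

Expand each in SI base units:
  A. J·mol⁻¹ = N·m·mol⁻¹ = kg·m²·s⁻²·mol⁻¹
  B. [angular momentum] = kg·m²·s⁻¹
  C. kg·m²·s⁻¹
  D. [kg] · [m²·s⁻¹] = kg·m²·s⁻¹
  E. J·s = N·m·s = kg·m²·s⁻¹
All reduce to kg·m²·s⁻¹ except A., which is kg·m²·s⁻²·mol⁻¹.

A.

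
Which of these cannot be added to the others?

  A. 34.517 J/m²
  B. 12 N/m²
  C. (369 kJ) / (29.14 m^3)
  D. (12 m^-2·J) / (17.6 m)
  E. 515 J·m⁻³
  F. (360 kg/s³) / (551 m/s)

In SI base units:
  A. J·m⁻² = N·m·m⁻² = kg·s⁻²
  B. N·m⁻² = kg·m·s⁻²·m⁻² = kg·m⁻¹·s⁻²
  C. [kg·m²·s⁻²] / [m³] = kg·m⁻¹·s⁻²
  D. [kg·s⁻²] / [m] = kg·m⁻¹·s⁻²
  E. J·m⁻³ = N·m·m⁻³ = kg·m⁻¹·s⁻²
  F. [kg·s⁻³] / [m·s⁻¹] = kg·m⁻¹·s⁻²
All reduce to kg·m⁻¹·s⁻² except A., which is kg·s⁻².

A.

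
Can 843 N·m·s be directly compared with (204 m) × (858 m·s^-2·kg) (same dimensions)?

No

Work out the base dimensions of each:
  843 N·m·s:  N·m·s = kg·m·s⁻²·m·s = kg·m²·s⁻¹
  (204 m) × (858 m·s^-2·kg):  [m] · [kg·m·s⁻²] = kg·m²·s⁻²
kg·m²·s⁻¹ ≠ kg·m²·s⁻², so they cannot be added.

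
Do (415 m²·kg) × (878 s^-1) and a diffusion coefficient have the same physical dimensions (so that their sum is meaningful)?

No

Reduce each to base SI dimensions:
  (415 m²·kg) × (878 s^-1):  [kg·m²] · [s⁻¹] = kg·m²·s⁻¹
  a diffusion coefficient:  [diffusion coefficient] = m²·s⁻¹
kg·m²·s⁻¹ ≠ m²·s⁻¹, so they cannot be added.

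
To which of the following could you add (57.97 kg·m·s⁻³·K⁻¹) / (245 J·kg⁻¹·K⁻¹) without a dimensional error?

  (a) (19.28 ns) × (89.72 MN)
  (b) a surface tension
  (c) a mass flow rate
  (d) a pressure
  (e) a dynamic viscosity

(e)

Reference: [kg·m·s⁻³·K⁻¹] / [m²·s⁻²·K⁻¹] = kg·m⁻¹·s⁻¹.
Each option:
  (a) [s] · [kg·m·s⁻²] = kg·m·s⁻¹
  (b) [surface tension] = kg·s⁻²
  (c) [mass flow rate] = kg·s⁻¹
  (d) [pressure] = kg·m⁻¹·s⁻²
  (e) [dynamic viscosity] = kg·m⁻¹·s⁻¹  ← same
Only (e) matches kg·m⁻¹·s⁻¹.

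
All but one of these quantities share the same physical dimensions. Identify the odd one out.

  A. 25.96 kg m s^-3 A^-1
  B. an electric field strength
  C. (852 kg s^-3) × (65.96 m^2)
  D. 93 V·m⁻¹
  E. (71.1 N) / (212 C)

C.

Dimensions:
  A. kg·m·s⁻³·A⁻¹
  B. [electric field strength] = kg·m·s⁻³·A⁻¹
  C. [kg·s⁻³] · [m²] = kg·m²·s⁻³
  D. V·m⁻¹ = J·C⁻¹·m⁻¹ = kg·m·s⁻³·A⁻¹
  E. [kg·m·s⁻²] / [s·A] = kg·m·s⁻³·A⁻¹
All reduce to kg·m·s⁻³·A⁻¹ except C., which is kg·m²·s⁻³.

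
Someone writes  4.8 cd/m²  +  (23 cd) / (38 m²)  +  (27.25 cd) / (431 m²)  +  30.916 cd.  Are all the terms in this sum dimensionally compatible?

No

Work out the base dimensions of each:
  4.8 cd/m²:  cd·m⁻² = m⁻²·cd
  (23 cd) / (38 m²):  [cd] / [m²] = m⁻²·cd
  (27.25 cd) / (431 m²):  [cd] / [m²] = m⁻²·cd
  30.916 cd:  cd
The terms do not share a single dimension (cd vs m⁻²·cd).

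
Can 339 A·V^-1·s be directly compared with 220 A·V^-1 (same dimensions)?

No

Reduce each to base SI dimensions:
  339 A·V^-1·s:  A·s·V⁻¹ = A·s·(J·C⁻¹)⁻¹ = kg⁻¹·m⁻²·s⁴·A²
  220 A·V^-1:  A·V⁻¹ = A·(J·C⁻¹)⁻¹ = kg⁻¹·m⁻²·s³·A²
kg⁻¹·m⁻²·s⁴·A² ≠ kg⁻¹·m⁻²·s³·A², so they cannot be added.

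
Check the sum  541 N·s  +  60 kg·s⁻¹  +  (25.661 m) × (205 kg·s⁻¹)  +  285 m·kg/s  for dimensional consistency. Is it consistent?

Expand each in SI base units:
  541 N·s:  N·s = kg·m·s⁻²·s = kg·m·s⁻¹
  60 kg·s⁻¹:  kg·s⁻¹
  (25.661 m) × (205 kg·s⁻¹):  [m] · [kg·s⁻¹] = kg·m·s⁻¹
  285 m·kg/s:  kg·m·s⁻¹
The terms do not share a single dimension (kg·m·s⁻¹ vs kg·s⁻¹).

No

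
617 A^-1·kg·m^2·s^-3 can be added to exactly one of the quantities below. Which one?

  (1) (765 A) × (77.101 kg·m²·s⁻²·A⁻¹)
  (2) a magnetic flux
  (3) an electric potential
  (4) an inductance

(3)

Reference: kg·m²·s⁻³·A⁻¹.
Each option:
  (1) [A] · [kg·m²·s⁻²·A⁻¹] = kg·m²·s⁻²
  (2) [magnetic flux] = kg·m²·s⁻²·A⁻¹
  (3) [electric potential] = kg·m²·s⁻³·A⁻¹  ← same
  (4) [inductance] = kg·m²·s⁻²·A⁻²
Only (3) matches kg·m²·s⁻³·A⁻¹.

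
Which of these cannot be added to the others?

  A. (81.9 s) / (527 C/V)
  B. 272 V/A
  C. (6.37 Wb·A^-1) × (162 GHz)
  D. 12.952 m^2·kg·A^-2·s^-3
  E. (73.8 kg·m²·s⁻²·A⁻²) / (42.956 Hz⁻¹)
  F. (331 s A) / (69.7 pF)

F.

In SI base units:
  A. [s] / [kg⁻¹·m⁻²·s⁴·A²] = kg·m²·s⁻³·A⁻²
  B. V·A⁻¹ = J·C⁻¹·A⁻¹ = kg·m²·s⁻³·A⁻²
  C. [kg·m²·s⁻²·A⁻²] · [s⁻¹] = kg·m²·s⁻³·A⁻²
  D. kg·m²·s⁻³·A⁻²
  E. [kg·m²·s⁻²·A⁻²] / [s] = kg·m²·s⁻³·A⁻²
  F. [s·A] / [kg⁻¹·m⁻²·s⁴·A²] = kg·m²·s⁻³·A⁻¹
All reduce to kg·m²·s⁻³·A⁻² except F., which is kg·m²·s⁻³·A⁻¹.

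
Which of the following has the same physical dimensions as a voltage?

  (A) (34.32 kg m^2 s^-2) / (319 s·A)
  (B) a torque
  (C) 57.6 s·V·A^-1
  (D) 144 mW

Reference: [voltage] = kg·m²·s⁻³·A⁻¹.
Each option:
  (A) [kg·m²·s⁻²] / [s·A] = kg·m²·s⁻³·A⁻¹  ← same
  (B) [torque] = kg·m²·s⁻²
  (C) V·s·A⁻¹ = J·C⁻¹·s·A⁻¹ = kg·m²·s⁻²·A⁻²
  (D) W = J·s⁻¹ = kg·m²·s⁻³
Only (A) matches kg·m²·s⁻³·A⁻¹.

(A)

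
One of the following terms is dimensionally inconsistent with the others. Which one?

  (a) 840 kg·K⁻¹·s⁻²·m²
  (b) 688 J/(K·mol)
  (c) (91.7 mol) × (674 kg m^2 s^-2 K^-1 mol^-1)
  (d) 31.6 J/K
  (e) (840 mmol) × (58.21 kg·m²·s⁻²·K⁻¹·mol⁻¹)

Expand each in SI base units:
  (a) kg·m²·s⁻²·K⁻¹
  (b) J·mol⁻¹·K⁻¹ = N·m·mol⁻¹·K⁻¹ = kg·m²·s⁻²·K⁻¹·mol⁻¹
  (c) [mol] · [kg·m²·s⁻²·K⁻¹·mol⁻¹] = kg·m²·s⁻²·K⁻¹
  (d) J·K⁻¹ = N·m·K⁻¹ = kg·m²·s⁻²·K⁻¹
  (e) [mol] · [kg·m²·s⁻²·K⁻¹·mol⁻¹] = kg·m²·s⁻²·K⁻¹
All reduce to kg·m²·s⁻²·K⁻¹ except (b), which is kg·m²·s⁻²·K⁻¹·mol⁻¹.

(b)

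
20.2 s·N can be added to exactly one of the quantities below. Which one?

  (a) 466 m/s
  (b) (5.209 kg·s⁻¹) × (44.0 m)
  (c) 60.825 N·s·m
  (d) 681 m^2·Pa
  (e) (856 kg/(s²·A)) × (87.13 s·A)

(b)

Reference: N·s = kg·m·s⁻²·s = kg·m·s⁻¹.
Each option:
  (a) m·s⁻¹
  (b) [kg·s⁻¹] · [m] = kg·m·s⁻¹  ← same
  (c) N·m·s = kg·m·s⁻²·m·s = kg·m²·s⁻¹
  (d) Pa·m² = N·m⁻²·m² = kg·m·s⁻²
  (e) [kg·s⁻²·A⁻¹] · [s·A] = kg·s⁻¹
Only (b) matches kg·m·s⁻¹.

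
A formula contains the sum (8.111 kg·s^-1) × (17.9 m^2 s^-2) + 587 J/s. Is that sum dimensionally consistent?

Dimensions:
  (8.111 kg·s^-1) × (17.9 m^2 s^-2):  [kg·s⁻¹] · [m²·s⁻²] = kg·m²·s⁻³
  587 J/s:  J·s⁻¹ = N·m·s⁻¹ = kg·m²·s⁻³
Both are kg·m²·s⁻³, so they have the same dimensions and can be added.

Yes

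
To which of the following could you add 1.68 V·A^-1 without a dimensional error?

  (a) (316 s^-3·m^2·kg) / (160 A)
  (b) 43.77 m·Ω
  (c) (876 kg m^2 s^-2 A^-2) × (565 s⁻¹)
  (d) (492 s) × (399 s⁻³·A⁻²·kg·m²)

Reference: V·A⁻¹ = J·C⁻¹·A⁻¹ = kg·m²·s⁻³·A⁻².
Each option:
  (a) [kg·m²·s⁻³] / [A] = kg·m²·s⁻³·A⁻¹
  (b) Ω·m = V·A⁻¹·m = kg·m³·s⁻³·A⁻²
  (c) [kg·m²·s⁻²·A⁻²] · [s⁻¹] = kg·m²·s⁻³·A⁻²  ← same
  (d) [s] · [kg·m²·s⁻³·A⁻²] = kg·m²·s⁻²·A⁻²
Only (c) matches kg·m²·s⁻³·A⁻².

(c)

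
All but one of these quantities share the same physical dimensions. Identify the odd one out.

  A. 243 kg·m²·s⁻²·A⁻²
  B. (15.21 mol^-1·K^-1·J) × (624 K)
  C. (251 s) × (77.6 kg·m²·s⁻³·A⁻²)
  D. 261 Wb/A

Expand each in SI base units:
  A. kg·m²·s⁻²·A⁻²
  B. [kg·m²·s⁻²·K⁻¹·mol⁻¹] · [K] = kg·m²·s⁻²·mol⁻¹
  C. [s] · [kg·m²·s⁻³·A⁻²] = kg·m²·s⁻²·A⁻²
  D. Wb·A⁻¹ = V·s·A⁻¹ = kg·m²·s⁻²·A⁻²
All reduce to kg·m²·s⁻²·A⁻² except B., which is kg·m²·s⁻²·mol⁻¹.

B.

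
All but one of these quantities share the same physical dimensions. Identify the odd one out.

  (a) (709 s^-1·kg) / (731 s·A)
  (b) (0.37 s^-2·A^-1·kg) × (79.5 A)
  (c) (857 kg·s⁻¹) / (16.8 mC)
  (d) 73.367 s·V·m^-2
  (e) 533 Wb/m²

(b)

Work out the base dimensions of each:
  (a) [kg·s⁻¹] / [s·A] = kg·s⁻²·A⁻¹
  (b) [kg·s⁻²·A⁻¹] · [A] = kg·s⁻²
  (c) [kg·s⁻¹] / [s·A] = kg·s⁻²·A⁻¹
  (d) V·s·m⁻² = J·C⁻¹·s·m⁻² = kg·s⁻²·A⁻¹
  (e) Wb·m⁻² = V·s·m⁻² = kg·s⁻²·A⁻¹
All reduce to kg·s⁻²·A⁻¹ except (b), which is kg·s⁻².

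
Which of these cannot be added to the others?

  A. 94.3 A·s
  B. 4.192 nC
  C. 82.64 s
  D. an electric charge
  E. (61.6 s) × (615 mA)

Work out the base dimensions of each:
  A. A·s = s·A
  B. C = s·A
  C. s
  D. [electric charge] = s·A
  E. [s] · [A] = s·A
All reduce to s·A except C., which is s.

C.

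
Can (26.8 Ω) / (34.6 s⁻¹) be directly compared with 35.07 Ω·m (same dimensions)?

In SI base units:
  (26.8 Ω) / (34.6 s⁻¹):  [kg·m²·s⁻³·A⁻²] / [s⁻¹] = kg·m²·s⁻²·A⁻²
  35.07 Ω·m:  Ω·m = V·A⁻¹·m = kg·m³·s⁻³·A⁻²
kg·m²·s⁻²·A⁻² ≠ kg·m³·s⁻³·A⁻², so they cannot be added.

No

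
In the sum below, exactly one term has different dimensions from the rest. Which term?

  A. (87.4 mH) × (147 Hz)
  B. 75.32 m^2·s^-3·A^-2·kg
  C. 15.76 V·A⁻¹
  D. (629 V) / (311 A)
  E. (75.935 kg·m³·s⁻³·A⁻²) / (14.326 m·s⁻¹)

E.

Dimensions:
  A. [kg·m²·s⁻²·A⁻²] · [s⁻¹] = kg·m²·s⁻³·A⁻²
  B. kg·m²·s⁻³·A⁻²
  C. V·A⁻¹ = J·C⁻¹·A⁻¹ = kg·m²·s⁻³·A⁻²
  D. [kg·m²·s⁻³·A⁻¹] / [A] = kg·m²·s⁻³·A⁻²
  E. [kg·m³·s⁻³·A⁻²] / [m·s⁻¹] = kg·m²·s⁻²·A⁻²
All reduce to kg·m²·s⁻³·A⁻² except E., which is kg·m²·s⁻²·A⁻².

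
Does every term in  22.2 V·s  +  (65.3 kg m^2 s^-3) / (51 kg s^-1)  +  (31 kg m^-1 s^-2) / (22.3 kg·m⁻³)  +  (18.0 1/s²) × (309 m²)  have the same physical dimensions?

No

Expand each in SI base units:
  22.2 V·s:  V·s = J·C⁻¹·s = kg·m²·s⁻²·A⁻¹
  (65.3 kg m^2 s^-3) / (51 kg s^-1):  [kg·m²·s⁻³] / [kg·s⁻¹] = m²·s⁻²
  (31 kg m^-1 s^-2) / (22.3 kg·m⁻³):  [kg·m⁻¹·s⁻²] / [kg·m⁻³] = m²·s⁻²
  (18.0 1/s²) × (309 m²):  [s⁻²] · [m²] = m²·s⁻²
The terms do not share a single dimension (kg·m²·s⁻²·A⁻¹ vs m²·s⁻²).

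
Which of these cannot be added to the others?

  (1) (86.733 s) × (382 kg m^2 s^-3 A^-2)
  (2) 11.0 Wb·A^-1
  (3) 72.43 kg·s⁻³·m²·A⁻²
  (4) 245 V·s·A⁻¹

(3)

Work out the base dimensions of each:
  (1) [s] · [kg·m²·s⁻³·A⁻²] = kg·m²·s⁻²·A⁻²
  (2) Wb·A⁻¹ = V·s·A⁻¹ = kg·m²·s⁻²·A⁻²
  (3) kg·m²·s⁻³·A⁻²
  (4) V·s·A⁻¹ = J·C⁻¹·s·A⁻¹ = kg·m²·s⁻²·A⁻²
All reduce to kg·m²·s⁻²·A⁻² except (3), which is kg·m²·s⁻³·A⁻².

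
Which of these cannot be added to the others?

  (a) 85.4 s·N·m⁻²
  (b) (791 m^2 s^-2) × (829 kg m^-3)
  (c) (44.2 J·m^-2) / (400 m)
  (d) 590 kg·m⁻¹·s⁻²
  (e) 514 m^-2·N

Work out the base dimensions of each:
  (a) N·s·m⁻² = kg·m·s⁻²·s·m⁻² = kg·m⁻¹·s⁻¹
  (b) [m²·s⁻²] · [kg·m⁻³] = kg·m⁻¹·s⁻²
  (c) [kg·s⁻²] / [m] = kg·m⁻¹·s⁻²
  (d) kg·m⁻¹·s⁻²
  (e) N·m⁻² = kg·m·s⁻²·m⁻² = kg·m⁻¹·s⁻²
All reduce to kg·m⁻¹·s⁻² except (a), which is kg·m⁻¹·s⁻¹.

(a)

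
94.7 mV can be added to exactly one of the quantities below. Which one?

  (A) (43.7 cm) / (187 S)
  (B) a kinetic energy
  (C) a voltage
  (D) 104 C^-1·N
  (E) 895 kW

Reference: V = J·C⁻¹ = kg·m²·s⁻³·A⁻¹.
Each option:
  (A) [m] / [kg⁻¹·m⁻²·s³·A²] = kg·m³·s⁻³·A⁻²
  (B) [kinetic energy] = kg·m²·s⁻²
  (C) [voltage] = kg·m²·s⁻³·A⁻¹  ← same
  (D) N·C⁻¹ = kg·m·s⁻²·(s·A)⁻¹ = kg·m·s⁻³·A⁻¹
  (E) W = J·s⁻¹ = kg·m²·s⁻³
Only (C) matches kg·m²·s⁻³·A⁻¹.

(C)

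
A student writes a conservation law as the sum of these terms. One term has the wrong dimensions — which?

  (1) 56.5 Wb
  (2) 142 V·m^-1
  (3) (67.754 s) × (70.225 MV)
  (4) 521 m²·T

Work out the base dimensions of each:
  (1) Wb = V·s = kg·m²·s⁻²·A⁻¹
  (2) V·m⁻¹ = J·C⁻¹·m⁻¹ = kg·m·s⁻³·A⁻¹
  (3) [s] · [kg·m²·s⁻³·A⁻¹] = kg·m²·s⁻²·A⁻¹
  (4) T·m² = Wb·m⁻²·m² = kg·m²·s⁻²·A⁻¹
All reduce to kg·m²·s⁻²·A⁻¹ except (2), which is kg·m·s⁻³·A⁻¹.

(2)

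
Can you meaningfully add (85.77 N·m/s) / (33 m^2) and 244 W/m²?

Dimensions:
  (85.77 N·m/s) / (33 m^2):  [kg·m²·s⁻³] / [m²] = kg·s⁻³
  244 W/m²:  W·m⁻² = J·s⁻¹·m⁻² = kg·s⁻³
Both are kg·s⁻³, so they have the same dimensions and can be added.

Yes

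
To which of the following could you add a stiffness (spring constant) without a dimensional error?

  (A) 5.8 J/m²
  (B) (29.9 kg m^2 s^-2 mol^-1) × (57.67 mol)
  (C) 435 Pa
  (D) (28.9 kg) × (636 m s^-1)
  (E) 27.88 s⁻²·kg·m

(A)

Reference: [stiffness (spring constant)] = kg·s⁻².
Each option:
  (A) J·m⁻² = N·m·m⁻² = kg·s⁻²  ← same
  (B) [kg·m²·s⁻²·mol⁻¹] · [mol] = kg·m²·s⁻²
  (C) Pa = N·m⁻² = kg·m⁻¹·s⁻²
  (D) [kg] · [m·s⁻¹] = kg·m·s⁻¹
  (E) kg·m·s⁻²
Only (A) matches kg·s⁻².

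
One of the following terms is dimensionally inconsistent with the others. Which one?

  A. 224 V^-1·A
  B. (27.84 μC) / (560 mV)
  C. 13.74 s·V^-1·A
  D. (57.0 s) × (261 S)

A.

Expand each in SI base units:
  A. A·V⁻¹ = A·(J·C⁻¹)⁻¹ = kg⁻¹·m⁻²·s³·A²
  B. [s·A] / [kg·m²·s⁻³·A⁻¹] = kg⁻¹·m⁻²·s⁴·A²
  C. A·s·V⁻¹ = A·s·(J·C⁻¹)⁻¹ = kg⁻¹·m⁻²·s⁴·A²
  D. [s] · [kg⁻¹·m⁻²·s³·A²] = kg⁻¹·m⁻²·s⁴·A²
All reduce to kg⁻¹·m⁻²·s⁴·A² except A., which is kg⁻¹·m⁻²·s³·A².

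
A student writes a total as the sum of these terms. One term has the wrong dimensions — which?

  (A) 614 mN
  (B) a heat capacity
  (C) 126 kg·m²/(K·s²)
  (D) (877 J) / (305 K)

Work out the base dimensions of each:
  (A) N = kg·m·s⁻²
  (B) [heat capacity] = kg·m²·s⁻²·K⁻¹
  (C) kg·m²·s⁻²·K⁻¹
  (D) [kg·m²·s⁻²] / [K] = kg·m²·s⁻²·K⁻¹
All reduce to kg·m²·s⁻²·K⁻¹ except (A), which is kg·m·s⁻².

(A)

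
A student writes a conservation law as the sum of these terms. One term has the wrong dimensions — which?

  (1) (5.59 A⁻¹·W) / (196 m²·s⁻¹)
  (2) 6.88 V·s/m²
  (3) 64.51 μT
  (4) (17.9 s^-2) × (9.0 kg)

Work out the base dimensions of each:
  (1) [kg·m²·s⁻³·A⁻¹] / [m²·s⁻¹] = kg·s⁻²·A⁻¹
  (2) V·s·m⁻² = J·C⁻¹·s·m⁻² = kg·s⁻²·A⁻¹
  (3) T = Wb·m⁻² = kg·s⁻²·A⁻¹
  (4) [s⁻²] · [kg] = kg·s⁻²
All reduce to kg·s⁻²·A⁻¹ except (4), which is kg·s⁻².

(4)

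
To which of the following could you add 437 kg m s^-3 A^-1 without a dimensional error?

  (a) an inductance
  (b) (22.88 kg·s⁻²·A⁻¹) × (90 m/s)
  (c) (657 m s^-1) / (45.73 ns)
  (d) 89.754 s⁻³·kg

(b)

Reference: kg·m·s⁻³·A⁻¹.
Each option:
  (a) [inductance] = kg·m²·s⁻²·A⁻²
  (b) [kg·s⁻²·A⁻¹] · [m·s⁻¹] = kg·m·s⁻³·A⁻¹  ← same
  (c) [m·s⁻¹] / [s] = m·s⁻²
  (d) kg·s⁻³
Only (b) matches kg·m·s⁻³·A⁻¹.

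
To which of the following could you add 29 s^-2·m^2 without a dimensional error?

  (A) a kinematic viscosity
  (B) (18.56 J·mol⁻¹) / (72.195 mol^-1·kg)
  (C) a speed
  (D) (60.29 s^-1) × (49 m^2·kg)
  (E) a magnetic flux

(B)

Reference: m²·s⁻².
Each option:
  (A) [kinematic viscosity] = m²·s⁻¹
  (B) [kg·m²·s⁻²·mol⁻¹] / [kg·mol⁻¹] = m²·s⁻²  ← same
  (C) [speed] = m·s⁻¹
  (D) [s⁻¹] · [kg·m²] = kg·m²·s⁻¹
  (E) [magnetic flux] = kg·m²·s⁻²·A⁻¹
Only (B) matches m²·s⁻².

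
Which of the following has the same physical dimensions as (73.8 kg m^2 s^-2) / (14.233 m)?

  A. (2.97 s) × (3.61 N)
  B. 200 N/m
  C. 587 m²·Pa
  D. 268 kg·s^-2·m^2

C.

Reference: [kg·m²·s⁻²] / [m] = kg·m·s⁻².
Each option:
  A. [s] · [kg·m·s⁻²] = kg·m·s⁻¹
  B. N·m⁻¹ = kg·m·s⁻²·m⁻¹ = kg·s⁻²
  C. Pa·m² = N·m⁻²·m² = kg·m·s⁻²  ← same
  D. kg·m²·s⁻²
Only C. matches kg·m·s⁻².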